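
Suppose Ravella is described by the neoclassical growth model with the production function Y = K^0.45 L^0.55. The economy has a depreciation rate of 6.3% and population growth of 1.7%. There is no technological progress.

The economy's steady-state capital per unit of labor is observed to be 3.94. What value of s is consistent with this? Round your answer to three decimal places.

In steady state, investment equals break-even investment: s·k^α = (n + δ)·k.
So s / (n + δ) = (k*)^(1−α) = 3.94^0.55 = 2.1258.
Therefore s = 2.1258 × (n + δ) = 2.1258 × 0.080 = 0.1701.

s ≈ 0.170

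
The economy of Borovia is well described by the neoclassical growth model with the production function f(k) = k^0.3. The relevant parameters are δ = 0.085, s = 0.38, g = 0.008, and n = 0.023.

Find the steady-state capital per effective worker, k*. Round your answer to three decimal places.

Steady state requires s·f(k) = (n + g + δ)·k, i.e. s·k^α = (n + g + δ)·k.
Dividing both sides by k: k^(1−α) = s / (n + g + δ).
k^0.7 = 0.38 / (0.023 + 0.008 + 0.085) = 0.38 / 0.116 = 3.2759
k* = 3.2759^(1/0.7) ≈ 5.4474

k* = 5.447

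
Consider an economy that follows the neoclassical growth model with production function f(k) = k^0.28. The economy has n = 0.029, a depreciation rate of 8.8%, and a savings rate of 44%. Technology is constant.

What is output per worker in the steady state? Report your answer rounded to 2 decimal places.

In steady state, investment equals break-even investment: s·k^α = (n + δ)·k.
Dividing both sides by k: k^(1−α) = s / (n + δ).
k^0.72 = 0.44 / (0.029 + 0.088) = 0.44 / 0.117 = 3.7607
k* = 3.7607^(1/0.72) ≈ 6.2948
y* = (k*)^α = 6.2948^0.28 ≈ 1.6738

y* ≈ 1.67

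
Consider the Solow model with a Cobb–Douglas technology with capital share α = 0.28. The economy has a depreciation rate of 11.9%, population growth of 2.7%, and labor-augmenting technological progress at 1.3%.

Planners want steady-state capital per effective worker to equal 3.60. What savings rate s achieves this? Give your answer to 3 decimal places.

In steady state, investment equals break-even investment: s·k^α = (n + g + δ)·k.
So s / (n + g + δ) = (k*)^(1−α) = 3.60^0.72 = 2.5150.
Therefore s = 2.5150 × (n + g + δ) = 2.5150 × 0.159 = 0.3999.

s ≈ 0.400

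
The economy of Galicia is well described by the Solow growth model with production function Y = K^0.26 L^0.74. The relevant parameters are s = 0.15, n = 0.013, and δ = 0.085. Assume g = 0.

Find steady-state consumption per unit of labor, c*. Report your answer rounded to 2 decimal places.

At the steady state, Δk = 0, so s·k^α = (n + δ)·k.
Rearranging, k^(1−α) = s / (n + δ).
k^0.74 = 0.15 / (0.013 + 0.085) = 0.15 / 0.098 = 1.5306
k* = 1.5306^(1/0.74) ≈ 1.7775
y* = (k*)^α = 1.7775^0.26 ≈ 1.1613
c* = (1 − s)·y* = (1 − 0.15) × 1.1613 ≈ 0.9871

c* = 0.99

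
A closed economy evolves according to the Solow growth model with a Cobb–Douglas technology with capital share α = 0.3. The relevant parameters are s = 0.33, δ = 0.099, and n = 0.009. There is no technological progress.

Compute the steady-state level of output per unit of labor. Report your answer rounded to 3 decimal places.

In steady state, investment equals break-even investment: s·k^α = (n + δ)·k.
Dividing both sides by k: k^(1−α) = s / (n + δ).
k^0.7 = 0.33 / (0.009 + 0.099) = 0.33 / 0.108 = 3.0556
k* = 3.0556^(1/0.7) ≈ 4.9317
y* = (k*)^α = 4.9317^0.3 ≈ 1.6140

y* = 1.614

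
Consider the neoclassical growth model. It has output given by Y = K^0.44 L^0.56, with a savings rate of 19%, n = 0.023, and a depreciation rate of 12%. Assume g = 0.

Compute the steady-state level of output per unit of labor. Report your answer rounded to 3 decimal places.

Steady state requires s·f(k) = (n + δ)·k, i.e. s·k^α = (n + δ)·k.
Dividing both sides by k: k^(1−α) = s / (n + δ).
k^0.56 = 0.19 / (0.023 + 0.120) = 0.19 / 0.143 = 1.3287
k* = 1.3287^(1/0.56) ≈ 1.6611
y* = (k*)^α = 1.6611^0.44 ≈ 1.2502

y* = 1.250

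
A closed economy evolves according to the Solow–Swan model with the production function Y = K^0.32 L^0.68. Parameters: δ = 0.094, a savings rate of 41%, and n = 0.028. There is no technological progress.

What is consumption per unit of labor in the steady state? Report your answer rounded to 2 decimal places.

c* = 1.04

In steady state, investment equals break-even investment: s·k^α = (n + δ)·k.
Dividing both sides by k: k^(1−α) = s / (n + δ).
k^0.68 = 0.41 / (0.028 + 0.094) = 0.41 / 0.122 = 3.3607
k* = 3.3607^(1/0.68) ≈ 5.9451
y* = (k*)^α = 5.9451^0.32 ≈ 1.7690
c* = (1 − s)·y* = (1 − 0.41) × 1.7690 ≈ 1.0437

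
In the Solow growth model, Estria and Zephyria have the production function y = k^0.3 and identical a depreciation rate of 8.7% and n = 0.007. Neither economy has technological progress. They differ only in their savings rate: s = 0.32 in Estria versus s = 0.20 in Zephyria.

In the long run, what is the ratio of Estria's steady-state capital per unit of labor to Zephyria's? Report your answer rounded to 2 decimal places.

Steady-state k* = [s/(n + δ)]^(1/(1−α)), so the ratio is [ (s_E/(n + δ)_E) / (s_Z/(n + δ)_Z) ]^1.4286.
s_E/(n + δ)_E = 0.32/0.094 = 3.4043; s_Z/(n + δ)_Z = 0.20/0.094 = 2.1277.
Ratio = (3.4043/2.1277)^1.4286 = 1.6000^1.4286 ≈ 1.9571

ratio ≈ 1.96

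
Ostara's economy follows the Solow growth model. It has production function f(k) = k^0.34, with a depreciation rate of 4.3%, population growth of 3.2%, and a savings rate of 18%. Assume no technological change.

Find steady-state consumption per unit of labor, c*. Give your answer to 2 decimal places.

At the steady state, Δk = 0, so s·k^α = (n + δ)·k.
Dividing both sides by k: k^(1−α) = s / (n + δ).
k^0.66 = 0.18 / (0.032 + 0.043) = 0.18 / 0.075 = 2.4000
k* = 2.4000^(1/0.66) ≈ 3.7677
y* = (k*)^α = 3.7677^0.34 ≈ 1.5699
c* = (1 − s)·y* = (1 − 0.18) × 1.5699 ≈ 1.2873

c* ≈ 1.29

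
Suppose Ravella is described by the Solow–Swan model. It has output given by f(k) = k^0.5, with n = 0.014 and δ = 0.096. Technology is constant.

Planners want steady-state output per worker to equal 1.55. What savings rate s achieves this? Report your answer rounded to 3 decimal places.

s ≈ 0.171

In steady state, investment equals break-even investment: s·k^α = (n + δ)·k.
Since y* = [s/(n + δ)]^(α/(1−α)), we have s/(n + δ) = (y*)^((1−α)/α) = 1.55^1 = 1.5500.
Therefore s = 1.5500 × (n + δ) = 1.5500 × 0.110 = 0.1705.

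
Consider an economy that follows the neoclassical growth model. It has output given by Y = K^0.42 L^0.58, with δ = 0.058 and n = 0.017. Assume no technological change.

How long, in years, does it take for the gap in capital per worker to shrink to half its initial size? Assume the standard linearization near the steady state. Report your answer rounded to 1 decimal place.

Near the steady state the convergence rate is λ = (1 − α)(n + δ).
λ = (1 − 0.42) × 0.075 = 0.58 × 0.075 = 0.0435
Half-life = ln 2 / λ = 0.6931 / 0.0435 ≈ 15.93 years

t_½ ≈ 15.9 years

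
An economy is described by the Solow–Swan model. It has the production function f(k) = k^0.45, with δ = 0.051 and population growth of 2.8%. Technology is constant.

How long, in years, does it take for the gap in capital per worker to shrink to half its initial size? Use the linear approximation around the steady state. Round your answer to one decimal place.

Near the steady state the convergence rate is λ = (1 − α)(n + δ).
λ = (1 − 0.45) × 0.079 = 0.55 × 0.079 = 0.04345
Half-life = ln 2 / λ = 0.6931 / 0.04345 ≈ 15.95 years

t_½ ≈ 16.0 years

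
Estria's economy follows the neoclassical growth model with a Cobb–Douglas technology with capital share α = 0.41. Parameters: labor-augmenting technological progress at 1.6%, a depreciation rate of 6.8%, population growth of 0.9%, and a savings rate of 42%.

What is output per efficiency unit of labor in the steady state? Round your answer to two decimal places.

y* ≈ 2.85

At the steady state, Δk = 0, so s·k^α = (n + g + δ)·k.
Rearranging, k^(1−α) = s / (n + g + δ).
k^0.59 = 0.42 / (0.009 + 0.016 + 0.068) = 0.42 / 0.093 = 4.5161
k* = 4.5161^(1/0.59) ≈ 12.8756
y* = (k*)^α = 12.8756^0.41 ≈ 2.8510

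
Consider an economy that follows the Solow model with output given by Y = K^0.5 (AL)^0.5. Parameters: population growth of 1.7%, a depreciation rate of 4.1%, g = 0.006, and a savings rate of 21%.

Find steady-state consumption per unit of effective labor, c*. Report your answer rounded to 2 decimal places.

c* = 2.59

In steady state, investment equals break-even investment: s·k^α = (n + g + δ)·k.
Dividing both sides by k: k^(1−α) = s / (n + g + δ).
k^0.5 = 0.21 / (0.017 + 0.006 + 0.041) = 0.21 / 0.064 = 3.2813
k* = 3.2813^(1/0.5) ≈ 10.7669
y* = (k*)^α = 10.7669^0.5 ≈ 3.2813
c* = (1 − s)·y* = (1 − 0.21) × 3.2813 ≈ 2.5922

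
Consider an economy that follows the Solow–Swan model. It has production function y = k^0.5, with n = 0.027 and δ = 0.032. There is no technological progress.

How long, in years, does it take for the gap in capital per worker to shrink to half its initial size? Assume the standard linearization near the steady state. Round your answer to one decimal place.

t_½ ≈ 23.5 years

Near the steady state the convergence rate is λ = (1 − α)(n + δ).
λ = (1 − 0.5) × 0.059 = 0.5 × 0.059 = 0.0295
Half-life = ln 2 / λ = 0.6931 / 0.0295 ≈ 23.49 years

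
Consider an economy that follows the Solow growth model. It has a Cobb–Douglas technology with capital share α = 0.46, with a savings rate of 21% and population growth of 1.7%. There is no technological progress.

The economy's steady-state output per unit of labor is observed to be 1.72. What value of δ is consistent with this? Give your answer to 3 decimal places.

At the steady state, Δk = 0, so s·k^α = (n + δ)·k.
Since y* = [s/(n + δ)]^(α/(1−α)), we have s/(n + δ) = (y*)^((1−α)/α) = 1.72^1.1739 = 1.8901.
Therefore n + δ = s / 1.8901 = 0.21 / 1.8901 = 0.1111, so δ = 0.1111 − 0.017 = 0.0941.

δ ≈ 0.094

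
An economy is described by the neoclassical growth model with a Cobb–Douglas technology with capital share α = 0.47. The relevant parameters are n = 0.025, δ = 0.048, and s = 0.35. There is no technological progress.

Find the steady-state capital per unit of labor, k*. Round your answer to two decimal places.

k* ≈ 19.25

In steady state, investment equals break-even investment: s·k^α = (n + δ)·k.
Rearranging, k^(1−α) = s / (n + δ).
k^0.53 = 0.35 / (0.025 + 0.048) = 0.35 / 0.073 = 4.7945
k* = 4.7945^(1/0.53) ≈ 19.2496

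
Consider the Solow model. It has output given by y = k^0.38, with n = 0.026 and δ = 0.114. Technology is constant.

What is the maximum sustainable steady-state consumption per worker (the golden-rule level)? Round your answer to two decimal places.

At the golden rule, f'(k) = n + δ, so α·k^(α−1) = n + δ and k_gold = (α/(n + δ))^(1/(1−α)).
k_gold = (0.38/0.140)^(1/0.62) = 2.7143^1.6129 ≈ 5.0055
c_gold = f(k_gold) − (n + δ)·k_gold = 1.8441 − 0.140×5.0055 ≈ 1.1433

c_gold ≈ 1.14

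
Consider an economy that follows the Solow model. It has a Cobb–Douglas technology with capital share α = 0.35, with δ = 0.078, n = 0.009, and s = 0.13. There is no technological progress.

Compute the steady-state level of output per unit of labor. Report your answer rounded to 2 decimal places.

y* ≈ 1.24

In steady state, investment equals break-even investment: s·k^α = (n + δ)·k.
Dividing both sides by k: k^(1−α) = s / (n + δ).
k^0.65 = 0.13 / (0.009 + 0.078) = 0.13 / 0.087 = 1.4943
k* = 1.4943^(1/0.65) ≈ 1.8551
y* = (k*)^α = 1.8551^0.35 ≈ 1.2414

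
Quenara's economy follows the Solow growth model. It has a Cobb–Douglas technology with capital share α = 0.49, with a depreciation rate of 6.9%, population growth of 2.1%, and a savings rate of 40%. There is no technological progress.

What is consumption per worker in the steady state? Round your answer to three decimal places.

c* = 2.515

At the steady state, Δk = 0, so s·k^α = (n + δ)·k.
Dividing both sides by k: k^(1−α) = s / (n + δ).
k^0.51 = 0.40 / (0.021 + 0.069) = 0.40 / 0.090 = 4.4444
k* = 4.4444^(1/0.51) ≈ 18.6304
y* = (k*)^α = 18.6304^0.49 ≈ 4.1919
c* = (1 − s)·y* = (1 − 0.40) × 4.1919 ≈ 2.5151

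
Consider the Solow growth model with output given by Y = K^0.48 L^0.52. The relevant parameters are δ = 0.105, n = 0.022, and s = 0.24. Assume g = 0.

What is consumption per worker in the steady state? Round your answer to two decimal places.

c* ≈ 1.37

Steady state requires s·f(k) = (n + δ)·k, i.e. s·k^α = (n + δ)·k.
Rearranging, k^(1−α) = s / (n + δ).
k^0.52 = 0.24 / (0.022 + 0.105) = 0.24 / 0.127 = 1.8898
k* = 1.8898^(1/0.52) ≈ 3.4007
y* = (k*)^α = 3.4007^0.48 ≈ 1.7995
c* = (1 − s)·y* = (1 − 0.24) × 1.7995 ≈ 1.3676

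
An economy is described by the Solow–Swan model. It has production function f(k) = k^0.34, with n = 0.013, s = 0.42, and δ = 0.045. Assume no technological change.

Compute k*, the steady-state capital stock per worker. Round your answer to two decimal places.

In steady state, investment equals break-even investment: s·k^α = (n + δ)·k.
Dividing both sides by k: k^(1−α) = s / (n + δ).
k^0.66 = 0.42 / (0.013 + 0.045) = 0.42 / 0.058 = 7.2414
k* = 7.2414^(1/0.66) ≈ 20.0799

k* ≈ 20.08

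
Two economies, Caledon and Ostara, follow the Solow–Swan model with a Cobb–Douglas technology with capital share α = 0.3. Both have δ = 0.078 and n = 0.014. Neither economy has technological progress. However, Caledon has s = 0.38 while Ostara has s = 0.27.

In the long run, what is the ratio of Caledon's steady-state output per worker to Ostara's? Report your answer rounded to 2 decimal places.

y*_C / y*_O ≈ 1.16

Steady-state y* = [s/(n + δ)]^(α/(1−α)), so the ratio is [ (s_C/(n + δ)_C) / (s_O/(n + δ)_O) ]^0.4286.
s_C/(n + δ)_C = 0.38/0.092 = 4.1304; s_O/(n + δ)_O = 0.27/0.092 = 2.9348.
Ratio = (4.1304/2.9348)^0.4286 = 1.4074^0.4286 ≈ 1.1577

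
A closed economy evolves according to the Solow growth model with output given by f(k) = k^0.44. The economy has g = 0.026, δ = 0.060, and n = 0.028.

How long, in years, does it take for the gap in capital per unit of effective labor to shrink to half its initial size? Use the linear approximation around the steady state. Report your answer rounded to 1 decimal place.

t_½ ≈ 10.9 years

Near the steady state the convergence rate is λ = (1 − α)(n + g + δ).
λ = (1 − 0.44) × 0.114 = 0.56 × 0.114 = 0.06384
Half-life = ln 2 / λ = 0.6931 / 0.06384 ≈ 10.86 years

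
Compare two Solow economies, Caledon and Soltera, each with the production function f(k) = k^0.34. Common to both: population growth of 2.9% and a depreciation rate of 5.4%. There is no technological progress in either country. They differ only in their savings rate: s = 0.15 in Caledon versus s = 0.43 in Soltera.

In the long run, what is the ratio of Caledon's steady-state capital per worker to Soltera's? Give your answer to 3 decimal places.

ratio ≈ 0.203

Steady-state k* = [s/(n + δ)]^(1/(1−α)), so the ratio is [ (s_C/(n + δ)_C) / (s_S/(n + δ)_S) ]^1.5152.
s_C/(n + δ)_C = 0.15/0.083 = 1.8072; s_S/(n + δ)_S = 0.43/0.083 = 5.1807.
Ratio = (1.8072/5.1807)^1.5152 = 0.3488^1.5152 ≈ 0.2027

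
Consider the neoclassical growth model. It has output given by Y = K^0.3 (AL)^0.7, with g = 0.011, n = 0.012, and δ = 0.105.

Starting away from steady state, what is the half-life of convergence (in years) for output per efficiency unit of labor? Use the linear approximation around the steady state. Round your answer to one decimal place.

half-life ≈ 7.7 years

Near the steady state the convergence rate is λ = (1 − α)(n + g + δ).
λ = (1 − 0.3) × 0.128 = 0.7 × 0.128 = 0.0896
Half-life = ln 2 / λ = 0.6931 / 0.0896 ≈ 7.74 years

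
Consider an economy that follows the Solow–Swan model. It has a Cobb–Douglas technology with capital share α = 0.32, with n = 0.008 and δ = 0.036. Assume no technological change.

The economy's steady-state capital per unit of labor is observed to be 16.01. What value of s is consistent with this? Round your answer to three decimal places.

In steady state, investment equals break-even investment: s·k^α = (n + δ)·k.
So s / (n + δ) = (k*)^(1−α) = 16.01^0.68 = 6.5915.
Therefore s = 6.5915 × (n + δ) = 6.5915 × 0.044 = 0.2900.

s ≈ 0.290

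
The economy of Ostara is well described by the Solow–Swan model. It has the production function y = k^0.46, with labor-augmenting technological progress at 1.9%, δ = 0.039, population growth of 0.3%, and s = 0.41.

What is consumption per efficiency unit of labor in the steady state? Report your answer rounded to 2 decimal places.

In steady state, investment equals break-even investment: s·k^α = (n + g + δ)·k.
Dividing both sides by k: k^(1−α) = s / (n + g + δ).
k^0.54 = 0.41 / (0.003 + 0.019 + 0.039) = 0.41 / 0.061 = 6.7213
k* = 6.7213^(1/0.54) ≈ 34.0660
y* = (k*)^α = 34.0660^0.46 ≈ 5.0684
c* = (1 − s)·y* = (1 − 0.41) × 5.0684 ≈ 2.9904

c* ≈ 2.99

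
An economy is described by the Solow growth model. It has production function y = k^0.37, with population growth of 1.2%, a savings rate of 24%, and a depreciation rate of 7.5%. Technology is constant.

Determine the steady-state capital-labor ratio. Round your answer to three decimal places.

In steady state, investment equals break-even investment: s·k^α = (n + δ)·k.
Dividing both sides by k: k^(1−α) = s / (n + δ).
k^0.63 = 0.24 / (0.012 + 0.075) = 0.24 / 0.087 = 2.7586
k* = 2.7586^(1/0.63) ≈ 5.0062

k* ≈ 5.006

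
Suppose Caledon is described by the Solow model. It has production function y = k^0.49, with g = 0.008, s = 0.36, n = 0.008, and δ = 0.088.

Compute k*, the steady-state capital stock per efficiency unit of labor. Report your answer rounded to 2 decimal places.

In steady state, investment equals break-even investment: s·k^α = (n + g + δ)·k.
Rearranging, k^(1−α) = s / (n + g + δ).
k^0.51 = 0.36 / (0.008 + 0.008 + 0.088) = 0.36 / 0.104 = 3.4615
k* = 3.4615^(1/0.51) ≈ 11.4125

k* ≈ 11.41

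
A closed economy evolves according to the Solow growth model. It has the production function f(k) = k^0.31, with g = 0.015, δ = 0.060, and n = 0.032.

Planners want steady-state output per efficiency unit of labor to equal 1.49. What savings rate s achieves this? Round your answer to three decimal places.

In steady state, investment equals break-even investment: s·k^α = (n + g + δ)·k.
Since y* = [s/(n + g + δ)]^(α/(1−α)), we have s/(n + g + δ) = (y*)^((1−α)/α) = 1.49^2.2258 = 2.4293.
Therefore s = 2.4293 × (n + g + δ) = 2.4293 × 0.107 = 0.2599.

s ≈ 0.260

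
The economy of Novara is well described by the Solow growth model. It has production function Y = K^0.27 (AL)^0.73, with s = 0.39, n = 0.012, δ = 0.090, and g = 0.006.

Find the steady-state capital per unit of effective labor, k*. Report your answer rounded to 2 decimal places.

Steady state requires s·f(k) = (n + g + δ)·k, i.e. s·k^α = (n + g + δ)·k.
Dividing both sides by k: k^(1−α) = s / (n + g + δ).
k^0.73 = 0.39 / (0.012 + 0.006 + 0.090) = 0.39 / 0.108 = 3.6111
k* = 3.6111^(1/0.73) ≈ 5.8062

k* ≈ 5.81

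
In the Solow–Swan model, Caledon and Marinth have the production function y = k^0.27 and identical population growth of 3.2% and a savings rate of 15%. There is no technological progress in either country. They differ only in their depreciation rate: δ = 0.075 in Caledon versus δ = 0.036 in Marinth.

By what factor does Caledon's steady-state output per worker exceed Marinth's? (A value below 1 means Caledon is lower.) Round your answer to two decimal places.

ratio ≈ 0.85

Steady-state y* = [s/(n + δ)]^(α/(1−α)), so the ratio is [ (s_C/(n + δ)_C) / (s_M/(n + δ)_M) ]^0.3699.
s_C/(n + δ)_C = 0.15/0.107 = 1.4019; s_M/(n + δ)_M = 0.15/0.068 = 2.2059.
Ratio = (1.4019/2.2059)^0.3699 = 0.6355^0.3699 ≈ 0.8456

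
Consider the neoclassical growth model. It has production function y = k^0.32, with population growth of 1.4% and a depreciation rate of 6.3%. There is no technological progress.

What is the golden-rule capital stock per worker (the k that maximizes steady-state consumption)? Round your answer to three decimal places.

The golden rule sets f'(k) = n + δ, i.e. α·k^(α−1) = n + δ.
So k^(1−α) = α / (n + δ) = 0.32 / 0.077 = 4.1558.
k_gold = 4.1558^(1/0.68) ≈ 8.1243

k_gold ≈ 8.124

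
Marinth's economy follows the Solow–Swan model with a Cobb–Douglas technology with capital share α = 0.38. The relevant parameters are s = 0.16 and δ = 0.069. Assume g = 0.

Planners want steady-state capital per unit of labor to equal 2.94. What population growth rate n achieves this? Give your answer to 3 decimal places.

In steady state, investment equals break-even investment: s·k^α = (n + δ)·k.
So s / (n + δ) = (k*)^(1−α) = 2.94^0.62 = 1.9515.
Therefore n + δ = s / 1.9515 = 0.16 / 1.9515 = 0.0820, so n = 0.0820 − 0.069 = 0.0130.

n ≈ 0.013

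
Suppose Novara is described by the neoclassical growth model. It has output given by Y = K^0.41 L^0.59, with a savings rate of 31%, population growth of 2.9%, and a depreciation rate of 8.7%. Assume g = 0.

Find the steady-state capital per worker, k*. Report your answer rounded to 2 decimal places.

At the steady state, Δk = 0, so s·k^α = (n + δ)·k.
Dividing both sides by k: k^(1−α) = s / (n + δ).
k^0.59 = 0.31 / (0.029 + 0.087) = 0.31 / 0.116 = 2.6724
k* = 2.6724^(1/0.59) ≈ 5.2913

k* ≈ 5.29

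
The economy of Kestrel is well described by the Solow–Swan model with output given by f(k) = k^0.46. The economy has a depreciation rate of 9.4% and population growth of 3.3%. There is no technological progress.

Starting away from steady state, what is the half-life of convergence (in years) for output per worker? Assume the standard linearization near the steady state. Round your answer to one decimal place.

Near the steady state the convergence rate is λ = (1 − α)(n + δ).
λ = (1 − 0.46) × 0.127 = 0.54 × 0.127 = 0.06858
Half-life = ln 2 / λ = 0.6931 / 0.06858 ≈ 10.11 years

about 10.1 years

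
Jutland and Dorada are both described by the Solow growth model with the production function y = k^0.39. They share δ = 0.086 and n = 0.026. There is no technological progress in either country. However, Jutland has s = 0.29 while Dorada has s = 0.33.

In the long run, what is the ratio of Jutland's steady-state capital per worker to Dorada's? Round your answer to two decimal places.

k*_J / k*_D ≈ 0.81

Steady-state k* = [s/(n + δ)]^(1/(1−α)), so the ratio is [ (s_J/(n + δ)_J) / (s_D/(n + δ)_D) ]^1.6393.
s_J/(n + δ)_J = 0.29/0.112 = 2.5893; s_D/(n + δ)_D = 0.33/0.112 = 2.9464.
Ratio = (2.5893/2.9464)^1.6393 = 0.8788^1.6393 ≈ 0.8091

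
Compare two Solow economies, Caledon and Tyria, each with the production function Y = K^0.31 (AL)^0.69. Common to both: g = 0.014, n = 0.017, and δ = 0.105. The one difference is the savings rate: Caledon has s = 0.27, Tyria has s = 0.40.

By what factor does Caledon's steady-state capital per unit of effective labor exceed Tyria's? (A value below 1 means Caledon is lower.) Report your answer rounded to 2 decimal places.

ratio ≈ 0.57

Steady-state k* = [s/(n + g + δ)]^(1/(1−α)), so the ratio is [ (s_C/(n + g + δ)_C) / (s_T/(n + g + δ)_T) ]^1.4493.
s_C/(n + g + δ)_C = 0.27/0.136 = 1.9853; s_T/(n + g + δ)_T = 0.40/0.136 = 2.9412.
Ratio = (1.9853/2.9412)^1.4493 = 0.6750^1.4493 ≈ 0.5657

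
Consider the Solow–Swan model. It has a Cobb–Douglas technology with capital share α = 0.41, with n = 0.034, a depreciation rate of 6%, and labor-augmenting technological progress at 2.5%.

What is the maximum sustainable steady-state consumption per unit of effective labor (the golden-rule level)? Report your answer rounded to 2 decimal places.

c_gold ≈ 1.39

At the golden rule, f'(k) = n + g + δ, so α·k^(α−1) = n + g + δ and k_gold = (α/(n + g + δ))^(1/(1−α)).
k_gold = (0.41/0.119)^(1/0.59) = 3.4454^1.6949 ≈ 8.1389
c_gold = f(k_gold) − (n + g + δ)·k_gold = 2.3623 − 0.119×8.1389 ≈ 1.3938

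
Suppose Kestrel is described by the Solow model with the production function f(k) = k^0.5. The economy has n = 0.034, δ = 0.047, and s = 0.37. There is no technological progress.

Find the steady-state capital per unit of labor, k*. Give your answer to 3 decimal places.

At the steady state, Δk = 0, so s·k^α = (n + δ)·k.
Dividing both sides by k: k^(1−α) = s / (n + δ).
k^0.5 = 0.37 / (0.034 + 0.047) = 0.37 / 0.081 = 4.5679
k* = 4.5679^(1/0.5) ≈ 20.8657

k* ≈ 20.866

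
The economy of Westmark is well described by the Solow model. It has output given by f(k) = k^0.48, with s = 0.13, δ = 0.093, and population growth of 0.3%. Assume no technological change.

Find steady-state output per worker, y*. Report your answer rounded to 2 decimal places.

y* ≈ 1.32

In steady state, investment equals break-even investment: s·k^α = (n + δ)·k.
Dividing both sides by k: k^(1−α) = s / (n + δ).
k^0.52 = 0.13 / (0.003 + 0.093) = 0.13 / 0.096 = 1.3542
k* = 1.3542^(1/0.52) ≈ 1.7916
y* = (k*)^α = 1.7916^0.48 ≈ 1.3230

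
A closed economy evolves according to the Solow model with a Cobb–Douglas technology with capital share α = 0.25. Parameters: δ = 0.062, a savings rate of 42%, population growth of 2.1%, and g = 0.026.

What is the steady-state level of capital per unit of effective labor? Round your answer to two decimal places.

At the steady state, Δk = 0, so s·k^α = (n + g + δ)·k.
Rearranging, k^(1−α) = s / (n + g + δ).
k^0.75 = 0.42 / (0.021 + 0.026 + 0.062) = 0.42 / 0.109 = 3.8532
k* = 3.8532^(1/0.75) ≈ 6.0408

k* = 6.04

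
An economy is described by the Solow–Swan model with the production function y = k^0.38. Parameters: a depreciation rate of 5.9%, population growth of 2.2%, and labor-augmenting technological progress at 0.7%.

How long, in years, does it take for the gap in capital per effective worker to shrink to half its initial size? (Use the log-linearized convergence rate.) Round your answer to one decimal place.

t_½ ≈ 12.7 years

Near the steady state the convergence rate is λ = (1 − α)(n + g + δ).
λ = (1 − 0.38) × 0.088 = 0.62 × 0.088 = 0.05456
Half-life = ln 2 / λ = 0.6931 / 0.05456 ≈ 12.70 years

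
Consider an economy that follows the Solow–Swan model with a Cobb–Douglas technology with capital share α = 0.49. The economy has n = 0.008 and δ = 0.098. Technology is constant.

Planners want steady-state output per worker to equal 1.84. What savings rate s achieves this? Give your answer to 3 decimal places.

Steady state requires s·f(k) = (n + δ)·k, i.e. s·k^α = (n + δ)·k.
Since y* = [s/(n + δ)]^(α/(1−α)), we have s/(n + δ) = (y*)^((1−α)/α) = 1.84^1.0408 = 1.8864.
Therefore s = 1.8864 × (n + δ) = 1.8864 × 0.106 = 0.2000.

s ≈ 0.200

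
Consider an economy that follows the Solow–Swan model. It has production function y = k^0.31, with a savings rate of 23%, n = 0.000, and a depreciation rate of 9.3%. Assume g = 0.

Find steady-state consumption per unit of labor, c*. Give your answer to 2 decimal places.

Steady state requires s·f(k) = (n + δ)·k, i.e. s·k^α = (n + δ)·k.
Rearranging, k^(1−α) = s / (n + δ).
k^0.69 = 0.23 / (0.000 + 0.093) = 0.23 / 0.093 = 2.4731
k* = 2.4731^(1/0.69) ≈ 3.7146
y* = (k*)^α = 3.7146^0.31 ≈ 1.5020
c* = (1 − s)·y* = (1 − 0.23) × 1.5020 ≈ 1.1565

c* = 1.16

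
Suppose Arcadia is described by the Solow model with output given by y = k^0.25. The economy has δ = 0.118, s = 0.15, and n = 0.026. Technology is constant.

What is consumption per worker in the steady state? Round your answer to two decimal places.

Steady state requires s·f(k) = (n + δ)·k, i.e. s·k^α = (n + δ)·k.
Dividing both sides by k: k^(1−α) = s / (n + δ).
k^0.75 = 0.15 / (0.026 + 0.118) = 0.15 / 0.144 = 1.0417
k* = 1.0417^(1/0.75) ≈ 1.0560
y* = (k*)^α = 1.0560^0.25 ≈ 1.0137
c* = (1 − s)·y* = (1 − 0.15) × 1.0137 ≈ 0.8616

c* = 0.86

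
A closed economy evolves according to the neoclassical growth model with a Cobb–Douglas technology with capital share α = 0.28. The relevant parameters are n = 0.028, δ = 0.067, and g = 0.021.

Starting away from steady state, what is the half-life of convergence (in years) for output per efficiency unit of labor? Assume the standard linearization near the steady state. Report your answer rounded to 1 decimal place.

Near the steady state the convergence rate is λ = (1 − α)(n + g + δ).
λ = (1 − 0.28) × 0.116 = 0.72 × 0.116 = 0.08352
Half-life = ln 2 / λ = 0.6931 / 0.08352 ≈ 8.30 years

half-life ≈ 8.3 years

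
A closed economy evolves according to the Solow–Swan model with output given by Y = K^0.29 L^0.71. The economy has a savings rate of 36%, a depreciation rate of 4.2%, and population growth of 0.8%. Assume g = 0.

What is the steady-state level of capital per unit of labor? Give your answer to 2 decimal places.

k* = 16.13

In steady state, investment equals break-even investment: s·k^α = (n + δ)·k.
Rearranging, k^(1−α) = s / (n + δ).
k^0.71 = 0.36 / (0.008 + 0.042) = 0.36 / 0.050 = 7.2000
k* = 7.2000^(1/0.71) ≈ 16.1254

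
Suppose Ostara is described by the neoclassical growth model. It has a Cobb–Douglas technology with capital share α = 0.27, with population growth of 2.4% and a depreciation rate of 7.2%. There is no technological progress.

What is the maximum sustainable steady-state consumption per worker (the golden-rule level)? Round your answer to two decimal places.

At the golden rule, f'(k) = n + δ, so α·k^(α−1) = n + δ and k_gold = (α/(n + δ))^(1/(1−α)).
k_gold = (0.27/0.096)^(1/0.73) = 2.8125^1.3699 ≈ 4.1230
c_gold = f(k_gold) − (n + δ)·k_gold = 1.4659 − 0.096×4.1230 ≈ 1.0701

c_gold ≈ 1.07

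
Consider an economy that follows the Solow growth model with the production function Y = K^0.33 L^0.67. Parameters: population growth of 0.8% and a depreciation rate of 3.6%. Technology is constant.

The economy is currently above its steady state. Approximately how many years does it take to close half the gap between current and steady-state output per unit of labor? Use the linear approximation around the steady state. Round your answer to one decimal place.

half-life ≈ 23.5 years

Near the steady state the convergence rate is λ = (1 − α)(n + δ).
λ = (1 − 0.33) × 0.044 = 0.67 × 0.044 = 0.02948
Half-life = ln 2 / λ = 0.6931 / 0.02948 ≈ 23.51 years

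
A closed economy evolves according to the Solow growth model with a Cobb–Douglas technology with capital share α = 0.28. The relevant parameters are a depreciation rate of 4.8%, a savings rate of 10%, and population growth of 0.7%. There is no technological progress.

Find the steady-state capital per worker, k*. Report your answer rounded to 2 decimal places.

k* ≈ 2.29

In steady state, investment equals break-even investment: s·k^α = (n + δ)·k.
Dividing both sides by k: k^(1−α) = s / (n + δ).
k^0.72 = 0.10 / (0.007 + 0.048) = 0.10 / 0.055 = 1.8182
k* = 1.8182^(1/0.72) ≈ 2.2941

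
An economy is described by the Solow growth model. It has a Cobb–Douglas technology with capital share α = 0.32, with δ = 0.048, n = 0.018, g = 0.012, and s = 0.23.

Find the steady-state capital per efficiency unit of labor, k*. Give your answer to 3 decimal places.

k* ≈ 4.905

In steady state, investment equals break-even investment: s·k^α = (n + g + δ)·k.
Dividing both sides by k: k^(1−α) = s / (n + g + δ).
k^0.68 = 0.23 / (0.018 + 0.012 + 0.048) = 0.23 / 0.078 = 2.9487
k* = 2.9487^(1/0.68) ≈ 4.9049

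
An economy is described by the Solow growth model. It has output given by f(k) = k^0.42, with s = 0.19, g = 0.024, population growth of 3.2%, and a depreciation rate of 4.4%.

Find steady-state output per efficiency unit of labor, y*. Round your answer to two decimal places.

y* = 1.59

At the steady state, Δk = 0, so s·k^α = (n + g + δ)·k.
Dividing both sides by k: k^(1−α) = s / (n + g + δ).
k^0.58 = 0.19 / (0.032 + 0.024 + 0.044) = 0.19 / 0.100 = 1.9000
k* = 1.9000^(1/0.58) ≈ 3.0242
y* = (k*)^α = 3.0242^0.42 ≈ 1.5917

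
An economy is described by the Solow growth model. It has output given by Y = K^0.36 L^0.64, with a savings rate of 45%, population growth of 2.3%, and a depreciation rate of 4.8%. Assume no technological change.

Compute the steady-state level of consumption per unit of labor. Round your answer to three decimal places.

c* = 1.554

Steady state requires s·f(k) = (n + δ)·k, i.e. s·k^α = (n + δ)·k.
Rearranging, k^(1−α) = s / (n + δ).
k^0.64 = 0.45 / (0.023 + 0.048) = 0.45 / 0.071 = 6.3380
k* = 6.3380^(1/0.64) ≈ 17.9081
y* = (k*)^α = 17.9081^0.36 ≈ 2.8255
c* = (1 − s)·y* = (1 − 0.45) × 2.8255 ≈ 1.5540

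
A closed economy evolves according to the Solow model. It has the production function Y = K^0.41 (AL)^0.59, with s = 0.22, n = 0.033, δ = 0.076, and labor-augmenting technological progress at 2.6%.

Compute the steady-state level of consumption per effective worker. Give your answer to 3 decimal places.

c* = 1.095

At the steady state, Δk = 0, so s·k^α = (n + g + δ)·k.
Rearranging, k^(1−α) = s / (n + g + δ).
k^0.59 = 0.22 / (0.033 + 0.026 + 0.076) = 0.22 / 0.135 = 1.6296
k* = 1.6296^(1/0.59) ≈ 2.2880
y* = (k*)^α = 2.2880^0.41 ≈ 1.4040
c* = (1 − s)·y* = (1 − 0.22) × 1.4040 ≈ 1.0951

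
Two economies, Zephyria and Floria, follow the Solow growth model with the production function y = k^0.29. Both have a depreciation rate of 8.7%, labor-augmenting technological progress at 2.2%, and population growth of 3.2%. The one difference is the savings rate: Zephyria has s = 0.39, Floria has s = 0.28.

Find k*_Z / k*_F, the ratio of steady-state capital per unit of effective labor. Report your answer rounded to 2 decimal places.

Steady-state k* = [s/(n + g + δ)]^(1/(1−α)), so the ratio is [ (s_Z/(n + g + δ)_Z) / (s_F/(n + g + δ)_F) ]^1.4085.
s_Z/(n + g + δ)_Z = 0.39/0.141 = 2.7660; s_F/(n + g + δ)_F = 0.28/0.141 = 1.9858.
Ratio = (2.7660/1.9858)^1.4085 = 1.3929^1.4085 ≈ 1.5948

k*_Z / k*_F ≈ 1.59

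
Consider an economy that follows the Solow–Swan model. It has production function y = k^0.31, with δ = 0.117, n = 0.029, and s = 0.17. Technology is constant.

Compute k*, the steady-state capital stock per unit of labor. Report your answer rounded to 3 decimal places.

At the steady state, Δk = 0, so s·k^α = (n + δ)·k.
Rearranging, k^(1−α) = s / (n + δ).
k^0.69 = 0.17 / (0.029 + 0.117) = 0.17 / 0.146 = 1.1644
k* = 1.1644^(1/0.69) ≈ 1.2468

k* = 1.247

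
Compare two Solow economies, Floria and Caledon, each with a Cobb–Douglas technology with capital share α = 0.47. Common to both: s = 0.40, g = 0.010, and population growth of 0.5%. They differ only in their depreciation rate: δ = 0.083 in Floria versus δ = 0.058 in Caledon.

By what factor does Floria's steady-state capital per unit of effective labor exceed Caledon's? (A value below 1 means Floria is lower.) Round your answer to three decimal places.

Steady-state k* = [s/(n + g + δ)]^(1/(1−α)), so the ratio is [ (s_F/(n + g + δ)_F) / (s_C/(n + g + δ)_C) ]^1.8868.
s_F/(n + g + δ)_F = 0.40/0.098 = 4.0816; s_C/(n + g + δ)_C = 0.40/0.073 = 5.4795.
Ratio = (4.0816/5.4795)^1.8868 = 0.7449^1.8868 ≈ 0.5737

ratio ≈ 0.574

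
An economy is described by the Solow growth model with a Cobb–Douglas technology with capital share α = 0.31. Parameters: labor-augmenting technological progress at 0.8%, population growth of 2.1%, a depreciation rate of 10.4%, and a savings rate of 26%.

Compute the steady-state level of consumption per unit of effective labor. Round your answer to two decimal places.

c* ≈ 1.00

In steady state, investment equals break-even investment: s·k^α = (n + g + δ)·k.
Rearranging, k^(1−α) = s / (n + g + δ).
k^0.69 = 0.26 / (0.021 + 0.008 + 0.104) = 0.26 / 0.133 = 1.9549
k* = 1.9549^(1/0.69) ≈ 2.6419
y* = (k*)^α = 2.6419^0.31 ≈ 1.3514
c* = (1 − s)·y* = (1 − 0.26) × 1.3514 ≈ 1.0000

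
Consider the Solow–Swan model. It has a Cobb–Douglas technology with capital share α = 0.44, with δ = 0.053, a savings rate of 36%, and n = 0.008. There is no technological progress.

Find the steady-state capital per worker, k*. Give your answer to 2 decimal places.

Steady state requires s·f(k) = (n + δ)·k, i.e. s·k^α = (n + δ)·k.
Dividing both sides by k: k^(1−α) = s / (n + δ).
k^0.56 = 0.36 / (0.008 + 0.053) = 0.36 / 0.061 = 5.9016
k* = 5.9016^(1/0.56) ≈ 23.8085

k* = 23.81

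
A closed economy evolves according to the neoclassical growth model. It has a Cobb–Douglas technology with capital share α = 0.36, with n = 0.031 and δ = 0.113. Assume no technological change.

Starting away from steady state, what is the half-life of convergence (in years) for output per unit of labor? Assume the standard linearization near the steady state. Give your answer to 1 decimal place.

half-life ≈ 7.5 years

Near the steady state the convergence rate is λ = (1 − α)(n + δ).
λ = (1 − 0.36) × 0.144 = 0.64 × 0.144 = 0.09216
Half-life = ln 2 / λ = 0.6931 / 0.09216 ≈ 7.52 years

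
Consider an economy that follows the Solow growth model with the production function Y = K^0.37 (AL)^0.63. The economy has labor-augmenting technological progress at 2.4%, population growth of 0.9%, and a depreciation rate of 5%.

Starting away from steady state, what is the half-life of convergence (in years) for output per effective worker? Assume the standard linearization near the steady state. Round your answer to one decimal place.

Near the steady state the convergence rate is λ = (1 − α)(n + g + δ).
λ = (1 − 0.37) × 0.083 = 0.63 × 0.083 = 0.05229
Half-life = ln 2 / λ = 0.6931 / 0.05229 ≈ 13.25 years

about 13.3 years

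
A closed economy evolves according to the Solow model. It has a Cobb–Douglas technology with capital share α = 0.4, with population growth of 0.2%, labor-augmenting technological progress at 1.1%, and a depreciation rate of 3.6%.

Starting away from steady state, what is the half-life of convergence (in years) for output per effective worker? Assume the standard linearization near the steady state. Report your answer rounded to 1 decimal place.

Near the steady state the convergence rate is λ = (1 − α)(n + g + δ).
λ = (1 − 0.4) × 0.049 = 0.6 × 0.049 = 0.0294
Half-life = ln 2 / λ = 0.6931 / 0.0294 ≈ 23.57 years

about 23.6 years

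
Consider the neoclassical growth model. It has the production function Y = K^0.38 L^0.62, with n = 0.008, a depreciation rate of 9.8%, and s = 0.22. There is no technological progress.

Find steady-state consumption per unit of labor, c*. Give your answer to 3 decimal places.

At the steady state, Δk = 0, so s·k^α = (n + δ)·k.
Dividing both sides by k: k^(1−α) = s / (n + δ).
k^0.62 = 0.22 / (0.008 + 0.098) = 0.22 / 0.106 = 2.0755
k* = 2.0755^(1/0.62) ≈ 3.2470
y* = (k*)^α = 3.2470^0.38 ≈ 1.5645
c* = (1 − s)·y* = (1 − 0.22) × 1.5645 ≈ 1.2203

c* = 1.220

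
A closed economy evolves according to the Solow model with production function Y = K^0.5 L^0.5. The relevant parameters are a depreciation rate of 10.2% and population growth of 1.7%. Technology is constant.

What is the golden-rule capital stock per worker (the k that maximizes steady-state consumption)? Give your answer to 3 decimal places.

The golden rule sets f'(k) = n + δ, i.e. α·k^(α−1) = n + δ.
So k^(1−α) = α / (n + δ) = 0.5 / 0.119 = 4.2017.
k_gold = 4.2017^(1/0.5) ≈ 17.6543

k_gold ≈ 17.654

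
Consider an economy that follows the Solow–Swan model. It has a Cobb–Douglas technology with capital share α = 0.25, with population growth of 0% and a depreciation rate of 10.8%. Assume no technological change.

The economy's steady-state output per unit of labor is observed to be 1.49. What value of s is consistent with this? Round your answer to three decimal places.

Steady state requires s·f(k) = (n + δ)·k, i.e. s·k^α = (n + δ)·k.
Since y* = [s/(n + δ)]^(α/(1−α)), we have s/(n + δ) = (y*)^((1−α)/α) = 1.49^3 = 3.3079.
Therefore s = 3.3079 × (n + δ) = 3.3079 × 0.108 = 0.3573.

s ≈ 0.357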